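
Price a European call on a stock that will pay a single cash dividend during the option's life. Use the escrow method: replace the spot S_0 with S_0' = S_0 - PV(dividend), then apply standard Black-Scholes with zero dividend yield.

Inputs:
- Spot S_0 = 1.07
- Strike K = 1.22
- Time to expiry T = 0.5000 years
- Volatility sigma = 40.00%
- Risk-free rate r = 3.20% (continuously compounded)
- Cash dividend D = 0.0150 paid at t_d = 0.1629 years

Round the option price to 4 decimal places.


Answer: Price = 0.0670

Derivation:
PV(D) = D * exp(-r * t_d) = 0.0150 * 0.99480076 = 0.01492201
S_0' = S_0 - PV(D) = 1.0700 - 0.01492201 = 1.05507799
d1 = (ln(S_0'/K) + (r + sigma^2/2)*T) / (sigma*sqrt(T)) = -0.31549751
d2 = d1 - sigma*sqrt(T) = -0.59834022
exp(-rT) = 0.98412732
N(d1) = 0.37619197; N(d2) = 0.27480647
C = S_0' * N(d1) - K * exp(-rT) * N(d2) = 1.05507799 * 0.37619197 - 1.2200 * 0.98412732 * 0.27480647 = 0.0670


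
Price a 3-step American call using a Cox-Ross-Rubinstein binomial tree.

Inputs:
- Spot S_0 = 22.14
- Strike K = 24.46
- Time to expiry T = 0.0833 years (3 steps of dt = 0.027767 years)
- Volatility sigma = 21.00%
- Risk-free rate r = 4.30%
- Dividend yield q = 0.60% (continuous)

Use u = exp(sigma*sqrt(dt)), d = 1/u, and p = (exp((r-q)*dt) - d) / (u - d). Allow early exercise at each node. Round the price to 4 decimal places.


Answer: Price = V(0,0) = 0.0169

Derivation:
dt = T/N = 0.027767
u = exp(sigma*sqrt(dt)) = 1.035612; d = 1/u = 0.965612
p = (exp((r-q)*dt) - d) / (u - d) = 0.505937
Discount per step: exp(-r*dt) = 0.998807
Stock lattice S(k, i) with i counting down-moves:
  k=0: S(0,0) = 22.1400
  k=1: S(1,0) = 22.9285; S(1,1) = 21.3787
  k=2: S(2,0) = 23.7450; S(2,1) = 22.1400; S(2,2) = 20.6435
  k=3: S(3,0) = 24.5906; S(3,1) = 22.9285; S(3,2) = 21.3787; S(3,3) = 19.9336
Terminal payoffs V(N, i) = max(S_T - K, 0):
  V(3,0) = 0.130616; V(3,1) = 0.000000; V(3,2) = 0.000000; V(3,3) = 0.000000
Backward induction: V(k, i) = exp(-r*dt) * [p * V(k+1, i) + (1-p) * V(k+1, i+1)]; then take max(V_cont, immediate exercise) for American.
  V(2,0) = exp(-r*dt) * [p*0.130616 + (1-p)*0.000000] = 0.066005; exercise = 0.000000; V(2,0) = max -> 0.066005
  V(2,1) = exp(-r*dt) * [p*0.000000 + (1-p)*0.000000] = 0.000000; exercise = 0.000000; V(2,1) = max -> 0.000000
  V(2,2) = exp(-r*dt) * [p*0.000000 + (1-p)*0.000000] = 0.000000; exercise = 0.000000; V(2,2) = max -> 0.000000
  V(1,0) = exp(-r*dt) * [p*0.066005 + (1-p)*0.000000] = 0.033354; exercise = 0.000000; V(1,0) = max -> 0.033354
  V(1,1) = exp(-r*dt) * [p*0.000000 + (1-p)*0.000000] = 0.000000; exercise = 0.000000; V(1,1) = max -> 0.000000
  V(0,0) = exp(-r*dt) * [p*0.033354 + (1-p)*0.000000] = 0.016855; exercise = 0.000000; V(0,0) = max -> 0.016855


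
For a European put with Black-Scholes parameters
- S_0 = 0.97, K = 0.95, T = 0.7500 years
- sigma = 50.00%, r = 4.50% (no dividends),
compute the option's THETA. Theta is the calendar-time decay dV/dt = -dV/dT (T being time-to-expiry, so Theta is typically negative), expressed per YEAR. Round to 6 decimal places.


Answer: Theta = -0.083189

Derivation:
d1 = 0.3425629000; d2 = -0.0904498019
phi(d1) = 0.3762079600; exp(-qT) = 1.0000000000; exp(-rT) = 0.9668131777
Theta = -S*exp(-qT)*phi(d1)*sigma/(2*sqrt(T)) + r*K*exp(-rT)*N(-d2) - q*S*exp(-qT)*N(-d1)
N(-d1) = 0.3659636583; N(-d2) = 0.5360351087; sqrt(T) = 0.8660254038
Term 1 = -0.9700 * 1.0000000000 * 0.3762079600 * 0.5000 / (2 * 0.8660254038) = -0.1053438270
Term 2 = 0.0450 * 0.9500 * 0.9668131777 * 0.5360351087 = 0.0221550082
Term 3 = 0 (no dividend yield, q = 0)
Theta = -0.1053438270 + (0.0221550082) + (0.0000000000) = -0.083189


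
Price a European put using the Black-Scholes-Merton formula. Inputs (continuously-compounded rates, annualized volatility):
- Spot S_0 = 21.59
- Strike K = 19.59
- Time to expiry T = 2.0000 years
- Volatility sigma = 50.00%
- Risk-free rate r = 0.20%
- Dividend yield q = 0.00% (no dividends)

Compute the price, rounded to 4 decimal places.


d1 = (ln(S/K) + (r - q + 0.5*sigma^2) * T) / (sigma * sqrt(T)) = 0.49668738
d2 = d1 - sigma * sqrt(T) = -0.21041940
exp(-rT) = 0.99600799; exp(-qT) = 1.00000000
P = K * exp(-rT) * N(-d2) - S_0 * exp(-qT) * N(-d1)
N(-d1) = 0.30970476; N(-d2) = 0.58332983
P = 19.5900 * 0.99600799 * 0.58332983 - 21.5900 * 1.00000000 * 0.30970476 = 4.6953

Answer: Price = 4.6953


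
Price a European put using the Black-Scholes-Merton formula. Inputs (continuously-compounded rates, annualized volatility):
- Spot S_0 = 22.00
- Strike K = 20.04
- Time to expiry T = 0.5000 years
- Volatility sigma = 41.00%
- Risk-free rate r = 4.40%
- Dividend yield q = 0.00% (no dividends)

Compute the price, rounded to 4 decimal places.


Answer: Price = 1.3851

Derivation:
d1 = (ln(S/K) + (r - q + 0.5*sigma^2) * T) / (sigma * sqrt(T)) = 0.54270334
d2 = d1 - sigma * sqrt(T) = 0.25278956
exp(-rT) = 0.97824024; exp(-qT) = 1.00000000
P = K * exp(-rT) * N(-d2) - S_0 * exp(-qT) * N(-d1)
N(-d1) = 0.29366704; N(-d2) = 0.40021542
P = 20.0400 * 0.97824024 * 0.40021542 - 22.0000 * 1.00000000 * 0.29366704 = 1.3851


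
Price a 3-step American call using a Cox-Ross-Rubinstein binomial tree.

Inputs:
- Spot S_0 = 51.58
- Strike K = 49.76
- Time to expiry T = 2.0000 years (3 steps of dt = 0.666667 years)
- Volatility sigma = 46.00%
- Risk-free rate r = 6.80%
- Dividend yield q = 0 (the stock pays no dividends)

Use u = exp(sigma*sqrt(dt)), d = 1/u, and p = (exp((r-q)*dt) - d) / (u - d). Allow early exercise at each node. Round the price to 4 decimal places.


dt = T/N = 0.666667
u = exp(sigma*sqrt(dt)) = 1.455848; d = 1/u = 0.686885
p = (exp((r-q)*dt) - d) / (u - d) = 0.467502
Discount per step: exp(-r*dt) = 0.955679
Stock lattice S(k, i) with i counting down-moves:
  k=0: S(0,0) = 51.5800
  k=1: S(1,0) = 75.0926; S(1,1) = 35.4295
  k=2: S(2,0) = 109.3234; S(2,1) = 51.5800; S(2,2) = 24.3360
  k=3: S(3,0) = 159.1583; S(3,1) = 75.0926; S(3,2) = 35.4295; S(3,3) = 16.7160
Terminal payoffs V(N, i) = max(S_T - K, 0):
  V(3,0) = 109.398296; V(3,1) = 25.332631; V(3,2) = 0.000000; V(3,3) = 0.000000
Backward induction: V(k, i) = exp(-r*dt) * [p * V(k+1, i) + (1-p) * V(k+1, i+1)]; then take max(V_cont, immediate exercise) for American.
  V(2,0) = exp(-r*dt) * [p*109.398296 + (1-p)*25.332631] = 61.768862; exercise = 59.563443; V(2,0) = max -> 61.768862
  V(2,1) = exp(-r*dt) * [p*25.332631 + (1-p)*0.000000] = 11.318156; exercise = 1.820000; V(2,1) = max -> 11.318156
  V(2,2) = exp(-r*dt) * [p*0.000000 + (1-p)*0.000000] = 0.000000; exercise = 0.000000; V(2,2) = max -> 0.000000
  V(1,0) = exp(-r*dt) * [p*61.768862 + (1-p)*11.318156] = 33.356976; exercise = 25.332631; V(1,0) = max -> 33.356976
  V(1,1) = exp(-r*dt) * [p*11.318156 + (1-p)*0.000000] = 5.056745; exercise = 0.000000; V(1,1) = max -> 5.056745
  V(0,0) = exp(-r*dt) * [p*33.356976 + (1-p)*5.056745] = 17.476650; exercise = 1.820000; V(0,0) = max -> 17.476650

Answer: Price = V(0,0) = 17.4767


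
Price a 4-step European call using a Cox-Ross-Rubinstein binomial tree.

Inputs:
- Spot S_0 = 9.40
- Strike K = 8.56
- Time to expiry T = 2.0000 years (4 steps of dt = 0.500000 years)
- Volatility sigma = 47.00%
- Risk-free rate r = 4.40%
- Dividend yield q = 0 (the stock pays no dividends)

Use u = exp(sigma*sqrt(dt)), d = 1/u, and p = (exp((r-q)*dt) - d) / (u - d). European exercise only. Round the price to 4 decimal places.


Answer: Price = V(0,0) = 3.0876

Derivation:
dt = T/N = 0.500000
u = exp(sigma*sqrt(dt)) = 1.394227; d = 1/u = 0.717243
p = (exp((r-q)*dt) - d) / (u - d) = 0.450529
Discount per step: exp(-r*dt) = 0.978240
Stock lattice S(k, i) with i counting down-moves:
  k=0: S(0,0) = 9.4000
  k=1: S(1,0) = 13.1057; S(1,1) = 6.7421
  k=2: S(2,0) = 18.2724; S(2,1) = 9.4000; S(2,2) = 4.8357
  k=3: S(3,0) = 25.4758; S(3,1) = 13.1057; S(3,2) = 6.7421; S(3,3) = 3.4684
  k=4: S(4,0) = 35.5191; S(4,1) = 18.2724; S(4,2) = 9.4000; S(4,3) = 4.8357; S(4,4) = 2.4877
Terminal payoffs V(N, i) = max(S_T - K, 0):
  V(4,0) = 26.959095; V(4,1) = 9.712370; V(4,2) = 0.840000; V(4,3) = 0.000000; V(4,4) = 0.000000
Backward induction: V(k, i) = exp(-r*dt) * [p * V(k+1, i) + (1-p) * V(k+1, i+1)].
  V(3,0) = exp(-r*dt) * [p*26.959095 + (1-p)*9.712370] = 17.102096
  V(3,1) = exp(-r*dt) * [p*9.712370 + (1-p)*0.840000] = 4.731998
  V(3,2) = exp(-r*dt) * [p*0.840000 + (1-p)*0.000000] = 0.370209
  V(3,3) = exp(-r*dt) * [p*0.000000 + (1-p)*0.000000] = 0.000000
  V(2,0) = exp(-r*dt) * [p*17.102096 + (1-p)*4.731998] = 10.080844
  V(2,1) = exp(-r*dt) * [p*4.731998 + (1-p)*0.370209] = 2.284503
  V(2,2) = exp(-r*dt) * [p*0.370209 + (1-p)*0.000000] = 0.163160
  V(1,0) = exp(-r*dt) * [p*10.080844 + (1-p)*2.284503] = 5.670836
  V(1,1) = exp(-r*dt) * [p*2.284503 + (1-p)*0.163160] = 1.094539
  V(0,0) = exp(-r*dt) * [p*5.670836 + (1-p)*1.094539] = 3.087611


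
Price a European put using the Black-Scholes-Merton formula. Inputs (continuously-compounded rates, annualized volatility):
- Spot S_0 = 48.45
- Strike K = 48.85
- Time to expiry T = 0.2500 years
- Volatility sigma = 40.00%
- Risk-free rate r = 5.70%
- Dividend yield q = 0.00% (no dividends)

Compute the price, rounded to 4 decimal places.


d1 = (ln(S/K) + (r - q + 0.5*sigma^2) * T) / (sigma * sqrt(T)) = 0.13013980
d2 = d1 - sigma * sqrt(T) = -0.06986020
exp(-rT) = 0.98585105; exp(-qT) = 1.00000000
P = K * exp(-rT) * N(-d2) - S_0 * exp(-qT) * N(-d1)
N(-d1) = 0.44822791; N(-d2) = 0.52784753
P = 48.8500 * 0.98585105 * 0.52784753 - 48.4500 * 1.00000000 * 0.44822791 = 3.7039

Answer: Price = 3.7039


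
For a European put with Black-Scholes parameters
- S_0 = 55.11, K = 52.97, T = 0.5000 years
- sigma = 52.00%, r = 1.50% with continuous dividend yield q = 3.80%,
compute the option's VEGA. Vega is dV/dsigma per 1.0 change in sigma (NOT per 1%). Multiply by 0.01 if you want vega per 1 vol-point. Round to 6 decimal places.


d1 = 0.2602845711; d2 = -0.1074109551
phi(d1) = 0.3856548185; exp(-qT) = 0.9811793622; exp(-rT) = 0.9925280548
Vega = S * exp(-qT) * phi(d1) * sqrt(T) = 55.1100 * 0.9811793622 * 0.3856548185 * 0.7071067812 = 14.745604

Answer: Vega = 14.745604


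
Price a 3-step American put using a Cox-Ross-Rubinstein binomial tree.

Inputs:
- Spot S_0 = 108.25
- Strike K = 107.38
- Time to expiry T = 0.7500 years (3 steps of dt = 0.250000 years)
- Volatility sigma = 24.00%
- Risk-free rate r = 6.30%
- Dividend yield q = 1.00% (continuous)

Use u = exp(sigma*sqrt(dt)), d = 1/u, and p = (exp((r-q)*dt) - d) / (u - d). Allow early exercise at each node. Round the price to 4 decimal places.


dt = T/N = 0.250000
u = exp(sigma*sqrt(dt)) = 1.127497; d = 1/u = 0.886920
p = (exp((r-q)*dt) - d) / (u - d) = 0.525478
Discount per step: exp(-r*dt) = 0.984373
Stock lattice S(k, i) with i counting down-moves:
  k=0: S(0,0) = 108.2500
  k=1: S(1,0) = 122.0515; S(1,1) = 96.0091
  k=2: S(2,0) = 137.6127; S(2,1) = 108.2500; S(2,2) = 85.1525
  k=3: S(3,0) = 155.1579; S(3,1) = 122.0515; S(3,2) = 96.0091; S(3,3) = 75.5235
Terminal payoffs V(N, i) = max(K - S_T, 0):
  V(3,0) = 0.000000; V(3,1) = 0.000000; V(3,2) = 11.370863; V(3,3) = 31.856538
Backward induction: V(k, i) = exp(-r*dt) * [p * V(k+1, i) + (1-p) * V(k+1, i+1)]; then take max(V_cont, immediate exercise) for American.
  V(2,0) = exp(-r*dt) * [p*0.000000 + (1-p)*0.000000] = 0.000000; exercise = 0.000000; V(2,0) = max -> 0.000000
  V(2,1) = exp(-r*dt) * [p*0.000000 + (1-p)*11.370863] = 5.311402; exercise = 0.000000; V(2,1) = max -> 5.311402
  V(2,2) = exp(-r*dt) * [p*11.370863 + (1-p)*31.856538] = 20.762163; exercise = 22.227534; V(2,2) = max -> 22.227534
  V(1,0) = exp(-r*dt) * [p*0.000000 + (1-p)*5.311402] = 2.480990; exercise = 0.000000; V(1,0) = max -> 2.480990
  V(1,1) = exp(-r*dt) * [p*5.311402 + (1-p)*22.227534] = 13.130035; exercise = 11.370863; V(1,1) = max -> 13.130035
  V(0,0) = exp(-r*dt) * [p*2.480990 + (1-p)*13.130035] = 7.416457; exercise = 0.000000; V(0,0) = max -> 7.416457

Answer: Price = V(0,0) = 7.4165


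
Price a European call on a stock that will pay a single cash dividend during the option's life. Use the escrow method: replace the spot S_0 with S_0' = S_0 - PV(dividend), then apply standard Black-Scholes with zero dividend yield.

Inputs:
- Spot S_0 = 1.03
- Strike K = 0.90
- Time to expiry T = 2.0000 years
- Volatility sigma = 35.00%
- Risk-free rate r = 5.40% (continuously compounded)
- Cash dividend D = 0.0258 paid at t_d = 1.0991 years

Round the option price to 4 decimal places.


Answer: Price = 0.2928

Derivation:
PV(D) = D * exp(-r * t_d) = 0.0258 * 0.94237556 = 0.02431329
S_0' = S_0 - PV(D) = 1.0300 - 0.02431329 = 1.00568671
d1 = (ln(S_0'/K) + (r + sigma^2/2)*T) / (sigma*sqrt(T)) = 0.68999706
d2 = d1 - sigma*sqrt(T) = 0.19502231
exp(-rT) = 0.89762760
N(d1) = 0.75490198; N(d2) = 0.57731226
C = S_0' * N(d1) - K * exp(-rT) * N(d2) = 1.00568671 * 0.75490198 - 0.9000 * 0.89762760 * 0.57731226 = 0.2928


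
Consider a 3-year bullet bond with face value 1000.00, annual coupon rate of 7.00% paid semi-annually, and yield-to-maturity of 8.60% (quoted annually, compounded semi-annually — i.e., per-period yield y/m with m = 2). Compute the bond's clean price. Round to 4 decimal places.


Answer: Price = 958.4694

Derivation:
Coupon per period c = face * coupon_rate / m = 35.000000
Periods per year m = 2; per-period yield y/m = 0.043000
Number of cashflows N = 6
Cashflows (t years, CF_t, discount factor 1/(1+y/m)^(m*t), PV):
  t = 0.5000: CF_t = 35.000000, DF = 0.958773, PV = 33.557047
  t = 1.0000: CF_t = 35.000000, DF = 0.919245, PV = 32.173583
  t = 1.5000: CF_t = 35.000000, DF = 0.881347, PV = 30.847155
  t = 2.0000: CF_t = 35.000000, DF = 0.845012, PV = 29.575413
  t = 2.5000: CF_t = 35.000000, DF = 0.810174, PV = 28.356100
  t = 3.0000: CF_t = 1035.000000, DF = 0.776773, PV = 803.960107
Price P = sum_t PV_t = 958.469405


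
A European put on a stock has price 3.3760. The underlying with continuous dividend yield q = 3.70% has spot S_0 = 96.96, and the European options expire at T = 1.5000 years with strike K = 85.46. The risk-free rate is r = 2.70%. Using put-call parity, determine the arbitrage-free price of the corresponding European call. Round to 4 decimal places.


Put-call parity: C - P = S_0 * exp(-qT) - K * exp(-rT).
S_0 * exp(-qT) = 96.9600 * 0.94601202 = 91.72532582
K * exp(-rT) = 85.4600 * 0.96030916 = 82.06802120
C = P + S*exp(-qT) - K*exp(-rT)
C = 3.3760 + 91.72532582 - 82.06802120 = 13.0333

Answer: Call price = 13.0333


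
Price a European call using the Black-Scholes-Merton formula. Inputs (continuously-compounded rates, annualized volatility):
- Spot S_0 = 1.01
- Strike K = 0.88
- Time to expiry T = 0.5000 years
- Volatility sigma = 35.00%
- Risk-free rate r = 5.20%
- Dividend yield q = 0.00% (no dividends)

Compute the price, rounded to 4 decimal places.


d1 = (ln(S/K) + (r - q + 0.5*sigma^2) * T) / (sigma * sqrt(T)) = 0.78552978
d2 = d1 - sigma * sqrt(T) = 0.53804241
exp(-rT) = 0.97433509; exp(-qT) = 1.00000000
C = S_0 * exp(-qT) * N(d1) - K * exp(-rT) * N(d2)
N(d1) = 0.78392849; N(d2) = 0.70472611
C = 1.0100 * 1.00000000 * 0.78392849 - 0.8800 * 0.97433509 * 0.70472611 = 0.1875

Answer: Price = 0.1875


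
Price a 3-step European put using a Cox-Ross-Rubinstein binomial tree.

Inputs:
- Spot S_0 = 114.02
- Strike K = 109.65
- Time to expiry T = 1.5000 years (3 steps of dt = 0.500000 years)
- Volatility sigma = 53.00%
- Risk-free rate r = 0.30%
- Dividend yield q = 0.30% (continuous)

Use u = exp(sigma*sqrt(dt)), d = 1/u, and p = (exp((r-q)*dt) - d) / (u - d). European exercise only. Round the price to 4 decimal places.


Answer: Price = V(0,0) = 28.4028

Derivation:
dt = T/N = 0.500000
u = exp(sigma*sqrt(dt)) = 1.454652; d = 1/u = 0.687450
p = (exp((r-q)*dt) - d) / (u - d) = 0.407390
Discount per step: exp(-r*dt) = 0.998501
Stock lattice S(k, i) with i counting down-moves:
  k=0: S(0,0) = 114.0200
  k=1: S(1,0) = 165.8594; S(1,1) = 78.3830
  k=2: S(2,0) = 241.2677; S(2,1) = 114.0200; S(2,2) = 53.8844
  k=3: S(3,0) = 350.9605; S(3,1) = 165.8594; S(3,2) = 78.3830; S(3,3) = 37.0428
Terminal payoffs V(N, i) = max(K - S_T, 0):
  V(3,0) = 0.000000; V(3,1) = 0.000000; V(3,2) = 31.266984; V(3,3) = 72.607197
Backward induction: V(k, i) = exp(-r*dt) * [p * V(k+1, i) + (1-p) * V(k+1, i+1)].
  V(2,0) = exp(-r*dt) * [p*0.000000 + (1-p)*0.000000] = 0.000000
  V(2,1) = exp(-r*dt) * [p*0.000000 + (1-p)*31.266984] = 18.501362
  V(2,2) = exp(-r*dt) * [p*31.266984 + (1-p)*72.607197] = 55.682032
  V(1,0) = exp(-r*dt) * [p*0.000000 + (1-p)*18.501362] = 10.947663
  V(1,1) = exp(-r*dt) * [p*18.501362 + (1-p)*55.682032] = 40.474251
  V(0,0) = exp(-r*dt) * [p*10.947663 + (1-p)*40.474251] = 28.402786


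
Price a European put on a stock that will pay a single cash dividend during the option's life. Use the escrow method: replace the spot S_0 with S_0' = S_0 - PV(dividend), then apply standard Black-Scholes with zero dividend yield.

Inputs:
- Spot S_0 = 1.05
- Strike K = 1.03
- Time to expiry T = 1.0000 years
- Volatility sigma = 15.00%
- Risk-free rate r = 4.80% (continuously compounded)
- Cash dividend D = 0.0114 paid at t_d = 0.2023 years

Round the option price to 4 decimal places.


Answer: Price = 0.0361

Derivation:
PV(D) = D * exp(-r * t_d) = 0.0114 * 0.99033659 = 0.01128984
S_0' = S_0 - PV(D) = 1.0500 - 0.01128984 = 1.03871016
d1 = (ln(S_0'/K) + (r + sigma^2/2)*T) / (sigma*sqrt(T)) = 0.45113942
d2 = d1 - sigma*sqrt(T) = 0.30113942
exp(-rT) = 0.95313379
N(-d1) = 0.32594453; N(-d2) = 0.38165409
P = K * exp(-rT) * N(-d2) - S_0' * N(-d1) = 1.0300 * 0.95313379 * 0.38165409 - 1.03871016 * 0.32594453 = 0.0361


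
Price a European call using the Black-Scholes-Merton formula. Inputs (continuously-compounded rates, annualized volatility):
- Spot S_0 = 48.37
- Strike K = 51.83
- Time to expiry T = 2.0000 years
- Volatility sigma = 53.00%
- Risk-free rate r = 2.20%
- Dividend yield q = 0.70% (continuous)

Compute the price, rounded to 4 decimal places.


d1 = (ln(S/K) + (r - q + 0.5*sigma^2) * T) / (sigma * sqrt(T)) = 0.32261501
d2 = d1 - sigma * sqrt(T) = -0.42691818
exp(-rT) = 0.95695396; exp(-qT) = 0.98609754
C = S_0 * exp(-qT) * N(d1) - K * exp(-rT) * N(d2)
N(d1) = 0.62650659; N(d2) = 0.33471946
C = 48.3700 * 0.98609754 * 0.62650659 - 51.8300 * 0.95695396 * 0.33471946 = 13.2811

Answer: Price = 13.2811


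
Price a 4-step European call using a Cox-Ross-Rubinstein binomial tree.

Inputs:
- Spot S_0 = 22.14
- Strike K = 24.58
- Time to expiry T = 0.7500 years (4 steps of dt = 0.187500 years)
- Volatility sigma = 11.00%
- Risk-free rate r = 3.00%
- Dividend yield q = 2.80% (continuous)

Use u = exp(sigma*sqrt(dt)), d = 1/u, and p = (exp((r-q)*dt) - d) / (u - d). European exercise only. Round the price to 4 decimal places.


dt = T/N = 0.187500
u = exp(sigma*sqrt(dt)) = 1.048784; d = 1/u = 0.953485
p = (exp((r-q)*dt) - d) / (u - d) = 0.492030
Discount per step: exp(-r*dt) = 0.994391
Stock lattice S(k, i) with i counting down-moves:
  k=0: S(0,0) = 22.1400
  k=1: S(1,0) = 23.2201; S(1,1) = 21.1102
  k=2: S(2,0) = 24.3528; S(2,1) = 22.1400; S(2,2) = 20.1282
  k=3: S(3,0) = 25.5409; S(3,1) = 23.2201; S(3,2) = 21.1102; S(3,3) = 19.1920
  k=4: S(4,0) = 26.7869; S(4,1) = 24.3528; S(4,2) = 22.1400; S(4,3) = 20.1282; S(4,4) = 18.2993
Terminal payoffs V(N, i) = max(S_T - K, 0):
  V(4,0) = 2.206861; V(4,1) = 0.000000; V(4,2) = 0.000000; V(4,3) = 0.000000; V(4,4) = 0.000000
Backward induction: V(k, i) = exp(-r*dt) * [p * V(k+1, i) + (1-p) * V(k+1, i+1)].
  V(3,0) = exp(-r*dt) * [p*2.206861 + (1-p)*0.000000] = 1.079752
  V(3,1) = exp(-r*dt) * [p*0.000000 + (1-p)*0.000000] = 0.000000
  V(3,2) = exp(-r*dt) * [p*0.000000 + (1-p)*0.000000] = 0.000000
  V(3,3) = exp(-r*dt) * [p*0.000000 + (1-p)*0.000000] = 0.000000
  V(2,0) = exp(-r*dt) * [p*1.079752 + (1-p)*0.000000] = 0.528290
  V(2,1) = exp(-r*dt) * [p*0.000000 + (1-p)*0.000000] = 0.000000
  V(2,2) = exp(-r*dt) * [p*0.000000 + (1-p)*0.000000] = 0.000000
  V(1,0) = exp(-r*dt) * [p*0.528290 + (1-p)*0.000000] = 0.258477
  V(1,1) = exp(-r*dt) * [p*0.000000 + (1-p)*0.000000] = 0.000000
  V(0,0) = exp(-r*dt) * [p*0.258477 + (1-p)*0.000000] = 0.126465

Answer: Price = V(0,0) = 0.1265


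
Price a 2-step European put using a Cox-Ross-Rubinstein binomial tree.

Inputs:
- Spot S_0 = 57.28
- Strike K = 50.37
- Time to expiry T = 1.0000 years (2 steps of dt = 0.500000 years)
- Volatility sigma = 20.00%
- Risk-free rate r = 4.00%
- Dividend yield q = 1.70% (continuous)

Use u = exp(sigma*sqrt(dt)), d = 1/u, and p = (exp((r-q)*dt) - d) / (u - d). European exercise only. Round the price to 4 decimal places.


Answer: Price = V(0,0) = 1.6922

Derivation:
dt = T/N = 0.500000
u = exp(sigma*sqrt(dt)) = 1.151910; d = 1/u = 0.868123
p = (exp((r-q)*dt) - d) / (u - d) = 0.505461
Discount per step: exp(-r*dt) = 0.980199
Stock lattice S(k, i) with i counting down-moves:
  k=0: S(0,0) = 57.2800
  k=1: S(1,0) = 65.9814; S(1,1) = 49.7261
  k=2: S(2,0) = 76.0046; S(2,1) = 57.2800; S(2,2) = 43.1684
Terminal payoffs V(N, i) = max(K - S_T, 0):
  V(2,0) = 0.000000; V(2,1) = 0.000000; V(2,2) = 7.201597
Backward induction: V(k, i) = exp(-r*dt) * [p * V(k+1, i) + (1-p) * V(k+1, i+1)].
  V(1,0) = exp(-r*dt) * [p*0.000000 + (1-p)*0.000000] = 0.000000
  V(1,1) = exp(-r*dt) * [p*0.000000 + (1-p)*7.201597] = 3.490950
  V(0,0) = exp(-r*dt) * [p*0.000000 + (1-p)*3.490950] = 1.692226


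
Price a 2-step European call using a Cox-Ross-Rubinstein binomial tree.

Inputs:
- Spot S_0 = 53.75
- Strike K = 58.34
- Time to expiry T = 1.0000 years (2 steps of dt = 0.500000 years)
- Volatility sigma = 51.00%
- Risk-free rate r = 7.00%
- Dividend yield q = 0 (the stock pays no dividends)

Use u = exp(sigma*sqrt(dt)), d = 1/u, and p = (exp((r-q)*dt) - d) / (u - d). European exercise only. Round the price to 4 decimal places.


Answer: Price = V(0,0) = 10.2650

Derivation:
dt = T/N = 0.500000
u = exp(sigma*sqrt(dt)) = 1.434225; d = 1/u = 0.697241
p = (exp((r-q)*dt) - d) / (u - d) = 0.459140
Discount per step: exp(-r*dt) = 0.965605
Stock lattice S(k, i) with i counting down-moves:
  k=0: S(0,0) = 53.7500
  k=1: S(1,0) = 77.0896; S(1,1) = 37.4767
  k=2: S(2,0) = 110.5638; S(2,1) = 53.7500; S(2,2) = 26.1303
Terminal payoffs V(N, i) = max(S_T - K, 0):
  V(2,0) = 52.223784; V(2,1) = 0.000000; V(2,2) = 0.000000
Backward induction: V(k, i) = exp(-r*dt) * [p * V(k+1, i) + (1-p) * V(k+1, i+1)].
  V(1,0) = exp(-r*dt) * [p*52.223784 + (1-p)*0.000000] = 23.153321
  V(1,1) = exp(-r*dt) * [p*0.000000 + (1-p)*0.000000] = 0.000000
  V(0,0) = exp(-r*dt) * [p*23.153321 + (1-p)*0.000000] = 10.264983


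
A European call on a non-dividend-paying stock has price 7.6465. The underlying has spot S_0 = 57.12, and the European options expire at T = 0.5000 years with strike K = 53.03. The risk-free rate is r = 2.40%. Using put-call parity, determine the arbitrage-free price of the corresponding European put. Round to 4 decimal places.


Answer: Put price = 2.9239

Derivation:
Put-call parity: C - P = S_0 * exp(-qT) - K * exp(-rT).
S_0 * exp(-qT) = 57.1200 * 1.00000000 = 57.12000000
K * exp(-rT) = 53.0300 * 0.98807171 = 52.39744293
P = C - S*exp(-qT) + K*exp(-rT)
P = 7.6465 - 57.12000000 + 52.39744293 = 2.9239


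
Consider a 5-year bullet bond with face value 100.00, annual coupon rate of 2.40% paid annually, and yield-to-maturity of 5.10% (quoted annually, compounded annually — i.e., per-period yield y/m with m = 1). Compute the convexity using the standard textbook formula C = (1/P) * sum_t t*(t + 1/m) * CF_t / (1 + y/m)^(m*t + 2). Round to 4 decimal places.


Coupon per period c = face * coupon_rate / m = 2.400000
Periods per year m = 1; per-period yield y/m = 0.051000
Number of cashflows N = 5
Cashflows (t years, CF_t, discount factor 1/(1+y/m)^(m*t), PV):
  t = 1.0000: CF_t = 2.400000, DF = 0.951475, PV = 2.283539
  t = 2.0000: CF_t = 2.400000, DF = 0.905304, PV = 2.172730
  t = 3.0000: CF_t = 2.400000, DF = 0.861374, PV = 2.067298
  t = 4.0000: CF_t = 2.400000, DF = 0.819576, PV = 1.966982
  t = 5.0000: CF_t = 102.400000, DF = 0.779806, PV = 79.852106
Price P = sum_t PV_t = 88.342656
Convexity numerator sum_t t*(t + 1/m) * CF_t / (1+y/m)^(m*t + 2):
  t = 1.0000: term = 4.134596
  t = 2.0000: term = 11.801892
  t = 3.0000: term = 22.458405
  t = 4.0000: term = 35.614343
  t = 5.0000: term = 2168.713581
Convexity = (1/P) * sum = 2242.722817 / 88.342656 = 25.386636

Answer: Convexity = 25.3866


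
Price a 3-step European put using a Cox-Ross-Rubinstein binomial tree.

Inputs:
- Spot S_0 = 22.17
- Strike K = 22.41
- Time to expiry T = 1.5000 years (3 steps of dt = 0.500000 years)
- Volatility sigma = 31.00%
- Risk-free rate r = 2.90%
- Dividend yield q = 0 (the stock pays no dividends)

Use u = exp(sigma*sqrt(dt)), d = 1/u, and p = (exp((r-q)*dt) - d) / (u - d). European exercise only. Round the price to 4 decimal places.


dt = T/N = 0.500000
u = exp(sigma*sqrt(dt)) = 1.245084; d = 1/u = 0.803159
p = (exp((r-q)*dt) - d) / (u - d) = 0.478468
Discount per step: exp(-r*dt) = 0.985605
Stock lattice S(k, i) with i counting down-moves:
  k=0: S(0,0) = 22.1700
  k=1: S(1,0) = 27.6035; S(1,1) = 17.8060
  k=2: S(2,0) = 34.3687; S(2,1) = 22.1700; S(2,2) = 14.3011
  k=3: S(3,0) = 42.7919; S(3,1) = 27.6035; S(3,2) = 17.8060; S(3,3) = 11.4860
Terminal payoffs V(N, i) = max(K - S_T, 0):
  V(3,0) = 0.000000; V(3,1) = 0.000000; V(3,2) = 4.603974; V(3,3) = 10.923979
Backward induction: V(k, i) = exp(-r*dt) * [p * V(k+1, i) + (1-p) * V(k+1, i+1)].
  V(2,0) = exp(-r*dt) * [p*0.000000 + (1-p)*0.000000] = 0.000000
  V(2,1) = exp(-r*dt) * [p*0.000000 + (1-p)*4.603974] = 2.366557
  V(2,2) = exp(-r*dt) * [p*4.603974 + (1-p)*10.923979] = 7.786337
  V(1,0) = exp(-r*dt) * [p*0.000000 + (1-p)*2.366557] = 1.216469
  V(1,1) = exp(-r*dt) * [p*2.366557 + (1-p)*7.786337] = 5.118391
  V(0,0) = exp(-r*dt) * [p*1.216469 + (1-p)*5.118391] = 3.204642

Answer: Price = V(0,0) = 3.2046


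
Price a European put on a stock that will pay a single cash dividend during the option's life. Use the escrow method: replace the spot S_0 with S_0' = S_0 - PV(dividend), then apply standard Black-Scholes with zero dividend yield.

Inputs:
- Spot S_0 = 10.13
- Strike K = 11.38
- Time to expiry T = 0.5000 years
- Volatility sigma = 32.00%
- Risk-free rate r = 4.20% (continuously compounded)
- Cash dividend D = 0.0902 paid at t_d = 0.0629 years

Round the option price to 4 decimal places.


PV(D) = D * exp(-r * t_d) = 0.0902 * 0.99736169 = 0.08996202
S_0' = S_0 - PV(D) = 10.1300 - 0.08996202 = 10.04003798
d1 = (ln(S_0'/K) + (r + sigma^2/2)*T) / (sigma*sqrt(T)) = -0.34770443
d2 = d1 - sigma*sqrt(T) = -0.57397860
exp(-rT) = 0.97921896
N(-d1) = 0.63596892; N(-d2) = 0.71700886
P = K * exp(-rT) * N(-d2) - S_0' * N(-d1) = 11.3800 * 0.97921896 * 0.71700886 - 10.04003798 * 0.63596892 = 1.6048

Answer: Price = 1.6048


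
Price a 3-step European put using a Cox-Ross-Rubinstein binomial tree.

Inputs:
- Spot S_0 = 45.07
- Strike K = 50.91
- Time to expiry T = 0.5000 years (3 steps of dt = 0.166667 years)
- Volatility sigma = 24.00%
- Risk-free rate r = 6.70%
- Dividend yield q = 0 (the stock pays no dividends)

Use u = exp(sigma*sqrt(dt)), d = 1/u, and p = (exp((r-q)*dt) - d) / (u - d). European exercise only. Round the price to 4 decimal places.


dt = T/N = 0.166667
u = exp(sigma*sqrt(dt)) = 1.102940; d = 1/u = 0.906667
p = (exp((r-q)*dt) - d) / (u - d) = 0.532737
Discount per step: exp(-r*dt) = 0.988895
Stock lattice S(k, i) with i counting down-moves:
  k=0: S(0,0) = 45.0700
  k=1: S(1,0) = 49.7095; S(1,1) = 40.8635
  k=2: S(2,0) = 54.8266; S(2,1) = 45.0700; S(2,2) = 37.0496
  k=3: S(3,0) = 60.4705; S(3,1) = 49.7095; S(3,2) = 40.8635; S(3,3) = 33.5917
Terminal payoffs V(N, i) = max(K - S_T, 0):
  V(3,0) = 0.000000; V(3,1) = 1.200482; V(3,2) = 10.046500; V(3,3) = 17.318332
Backward induction: V(k, i) = exp(-r*dt) * [p * V(k+1, i) + (1-p) * V(k+1, i+1)].
  V(2,0) = exp(-r*dt) * [p*0.000000 + (1-p)*1.200482] = 0.554712
  V(2,1) = exp(-r*dt) * [p*1.200482 + (1-p)*10.046500] = 5.274667
  V(2,2) = exp(-r*dt) * [p*10.046500 + (1-p)*17.318332] = 13.295064
  V(1,0) = exp(-r*dt) * [p*0.554712 + (1-p)*5.274667] = 2.729521
  V(1,1) = exp(-r*dt) * [p*5.274667 + (1-p)*13.295064] = 8.922112
  V(0,0) = exp(-r*dt) * [p*2.729521 + (1-p)*8.922112] = 5.560647

Answer: Price = V(0,0) = 5.5606


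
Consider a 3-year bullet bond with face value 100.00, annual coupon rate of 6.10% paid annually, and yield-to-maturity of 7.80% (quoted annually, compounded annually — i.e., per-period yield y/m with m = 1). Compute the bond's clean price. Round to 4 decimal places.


Coupon per period c = face * coupon_rate / m = 6.100000
Periods per year m = 1; per-period yield y/m = 0.078000
Number of cashflows N = 3
Cashflows (t years, CF_t, discount factor 1/(1+y/m)^(m*t), PV):
  t = 1.0000: CF_t = 6.100000, DF = 0.927644, PV = 5.658627
  t = 2.0000: CF_t = 6.100000, DF = 0.860523, PV = 5.249190
  t = 3.0000: CF_t = 106.100000, DF = 0.798259, PV = 84.695259
Price P = sum_t PV_t = 95.603077

Answer: Price = 95.6031


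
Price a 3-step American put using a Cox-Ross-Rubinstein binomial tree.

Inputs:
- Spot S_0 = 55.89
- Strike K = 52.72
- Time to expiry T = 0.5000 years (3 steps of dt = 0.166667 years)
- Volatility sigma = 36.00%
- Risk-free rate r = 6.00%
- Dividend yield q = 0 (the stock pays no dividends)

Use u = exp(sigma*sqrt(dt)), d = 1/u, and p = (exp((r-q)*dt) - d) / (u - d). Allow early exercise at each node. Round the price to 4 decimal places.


dt = T/N = 0.166667
u = exp(sigma*sqrt(dt)) = 1.158319; d = 1/u = 0.863320
p = (exp((r-q)*dt) - d) / (u - d) = 0.497392
Discount per step: exp(-r*dt) = 0.990050
Stock lattice S(k, i) with i counting down-moves:
  k=0: S(0,0) = 55.8900
  k=1: S(1,0) = 64.7384; S(1,1) = 48.2510
  k=2: S(2,0) = 74.9877; S(2,1) = 55.8900; S(2,2) = 41.6561
  k=3: S(3,0) = 86.8597; S(3,1) = 64.7384; S(3,2) = 48.2510; S(3,3) = 35.9625
Terminal payoffs V(N, i) = max(K - S_T, 0):
  V(3,0) = 0.000000; V(3,1) = 0.000000; V(3,2) = 4.469022; V(3,3) = 16.757479
Backward induction: V(k, i) = exp(-r*dt) * [p * V(k+1, i) + (1-p) * V(k+1, i+1)]; then take max(V_cont, immediate exercise) for American.
  V(2,0) = exp(-r*dt) * [p*0.000000 + (1-p)*0.000000] = 0.000000; exercise = 0.000000; V(2,0) = max -> 0.000000
  V(2,1) = exp(-r*dt) * [p*0.000000 + (1-p)*4.469022] = 2.223816; exercise = 0.000000; V(2,1) = max -> 2.223816
  V(2,2) = exp(-r*dt) * [p*4.469022 + (1-p)*16.757479] = 10.539374; exercise = 11.063946; V(2,2) = max -> 11.063946
  V(1,0) = exp(-r*dt) * [p*0.000000 + (1-p)*2.223816] = 1.106586; exercise = 0.000000; V(1,0) = max -> 1.106586
  V(1,1) = exp(-r*dt) * [p*2.223816 + (1-p)*11.063946] = 6.600597; exercise = 4.469022; V(1,1) = max -> 6.600597
  V(0,0) = exp(-r*dt) * [p*1.106586 + (1-p)*6.600597] = 3.829432; exercise = 0.000000; V(0,0) = max -> 3.829432

Answer: Price = V(0,0) = 3.8294


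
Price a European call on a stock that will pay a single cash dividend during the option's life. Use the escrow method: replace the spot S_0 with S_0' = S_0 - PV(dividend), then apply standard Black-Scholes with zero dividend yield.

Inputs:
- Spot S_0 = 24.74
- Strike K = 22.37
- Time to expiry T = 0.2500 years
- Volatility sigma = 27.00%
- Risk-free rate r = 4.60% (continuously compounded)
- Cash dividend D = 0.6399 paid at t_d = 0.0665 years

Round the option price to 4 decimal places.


Answer: Price = 2.4815

Derivation:
PV(D) = D * exp(-r * t_d) = 0.6399 * 0.99694567 = 0.63794554
S_0' = S_0 - PV(D) = 24.7400 - 0.63794554 = 24.10205446
d1 = (ln(S_0'/K) + (r + sigma^2/2)*T) / (sigma*sqrt(T)) = 0.70510229
d2 = d1 - sigma*sqrt(T) = 0.57010229
exp(-rT) = 0.98856587
N(d1) = 0.75962671; N(d2) = 0.71569584
C = S_0' * N(d1) - K * exp(-rT) * N(d2) = 24.10205446 * 0.75962671 - 22.3700 * 0.98856587 * 0.71569584 = 2.4815


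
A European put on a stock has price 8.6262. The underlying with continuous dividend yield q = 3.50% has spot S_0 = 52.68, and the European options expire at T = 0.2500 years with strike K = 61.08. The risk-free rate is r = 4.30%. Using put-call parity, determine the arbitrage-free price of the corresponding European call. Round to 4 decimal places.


Answer: Call price = 0.4204

Derivation:
Put-call parity: C - P = S_0 * exp(-qT) - K * exp(-rT).
S_0 * exp(-qT) = 52.6800 * 0.99128817 = 52.22106079
K * exp(-rT) = 61.0800 * 0.98930757 = 60.42690667
C = P + S*exp(-qT) - K*exp(-rT)
C = 8.6262 + 52.22106079 - 60.42690667 = 0.4204


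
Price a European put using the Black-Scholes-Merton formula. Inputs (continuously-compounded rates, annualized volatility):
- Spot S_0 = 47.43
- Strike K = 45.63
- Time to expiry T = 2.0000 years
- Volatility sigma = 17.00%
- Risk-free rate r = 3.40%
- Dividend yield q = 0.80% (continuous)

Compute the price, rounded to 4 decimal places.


d1 = (ln(S/K) + (r - q + 0.5*sigma^2) * T) / (sigma * sqrt(T)) = 0.49742693
d2 = d1 - sigma * sqrt(T) = 0.25701062
exp(-rT) = 0.93426047; exp(-qT) = 0.98412732
P = K * exp(-rT) * N(-d2) - S_0 * exp(-qT) * N(-d1)
N(-d1) = 0.30944401; N(-d2) = 0.39858529
P = 45.6300 * 0.93426047 * 0.39858529 - 47.4300 * 0.98412732 * 0.30944401 = 2.5478

Answer: Price = 2.5478


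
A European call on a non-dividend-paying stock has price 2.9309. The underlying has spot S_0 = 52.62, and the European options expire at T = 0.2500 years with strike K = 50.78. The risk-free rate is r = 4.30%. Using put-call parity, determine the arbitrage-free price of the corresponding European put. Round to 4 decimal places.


Answer: Put price = 0.5479

Derivation:
Put-call parity: C - P = S_0 * exp(-qT) - K * exp(-rT).
S_0 * exp(-qT) = 52.6200 * 1.00000000 = 52.62000000
K * exp(-rT) = 50.7800 * 0.98930757 = 50.23703865
P = C - S*exp(-qT) + K*exp(-rT)
P = 2.9309 - 52.62000000 + 50.23703865 = 0.5479


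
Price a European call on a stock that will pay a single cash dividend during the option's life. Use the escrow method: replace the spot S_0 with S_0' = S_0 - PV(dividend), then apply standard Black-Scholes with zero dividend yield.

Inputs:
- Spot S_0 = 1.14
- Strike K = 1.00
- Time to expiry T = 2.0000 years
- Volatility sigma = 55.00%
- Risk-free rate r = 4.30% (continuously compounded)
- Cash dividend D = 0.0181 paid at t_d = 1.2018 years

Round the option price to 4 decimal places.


Answer: Price = 0.4212

Derivation:
PV(D) = D * exp(-r * t_d) = 0.0181 * 0.94963517 = 0.01718840
S_0' = S_0 - PV(D) = 1.1400 - 0.01718840 = 1.12281160
d1 = (ln(S_0'/K) + (r + sigma^2/2)*T) / (sigma*sqrt(T)) = 0.64839879
d2 = d1 - sigma*sqrt(T) = -0.12941867
exp(-rT) = 0.91759423
N(d1) = 0.74163647; N(d2) = 0.44851319
C = S_0' * N(d1) - K * exp(-rT) * N(d2) = 1.12281160 * 0.74163647 - 1.0000 * 0.91759423 * 0.44851319 = 0.4212


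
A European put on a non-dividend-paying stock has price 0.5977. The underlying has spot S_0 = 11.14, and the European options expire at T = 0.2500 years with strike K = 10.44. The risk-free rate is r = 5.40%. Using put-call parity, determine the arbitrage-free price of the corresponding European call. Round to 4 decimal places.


Answer: Call price = 1.4377

Derivation:
Put-call parity: C - P = S_0 * exp(-qT) - K * exp(-rT).
S_0 * exp(-qT) = 11.1400 * 1.00000000 = 11.14000000
K * exp(-rT) = 10.4400 * 0.98659072 = 10.30000708
C = P + S*exp(-qT) - K*exp(-rT)
C = 0.5977 + 11.14000000 - 10.30000708 = 1.4377


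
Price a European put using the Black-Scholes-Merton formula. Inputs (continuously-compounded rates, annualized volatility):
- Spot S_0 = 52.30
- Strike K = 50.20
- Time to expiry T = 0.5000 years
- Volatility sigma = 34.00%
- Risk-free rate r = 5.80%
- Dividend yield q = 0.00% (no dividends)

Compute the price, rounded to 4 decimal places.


d1 = (ln(S/K) + (r - q + 0.5*sigma^2) * T) / (sigma * sqrt(T)) = 0.41129217
d2 = d1 - sigma * sqrt(T) = 0.17087587
exp(-rT) = 0.97141646; exp(-qT) = 1.00000000
P = K * exp(-rT) * N(-d2) - S_0 * exp(-qT) * N(-d1)
N(-d1) = 0.34042915; N(-d2) = 0.43216069
P = 50.2000 * 0.97141646 * 0.43216069 - 52.3000 * 1.00000000 * 0.34042915 = 3.2699

Answer: Price = 3.2699


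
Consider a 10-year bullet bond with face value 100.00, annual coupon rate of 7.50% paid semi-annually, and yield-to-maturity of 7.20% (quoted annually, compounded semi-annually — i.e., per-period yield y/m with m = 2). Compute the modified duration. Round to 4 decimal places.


Answer: Modified duration = 6.9898

Derivation:
Coupon per period c = face * coupon_rate / m = 3.750000
Periods per year m = 2; per-period yield y/m = 0.036000
Number of cashflows N = 20
Cashflows (t years, CF_t, discount factor 1/(1+y/m)^(m*t), PV):
  t = 0.5000: CF_t = 3.750000, DF = 0.965251, PV = 3.619691
  t = 1.0000: CF_t = 3.750000, DF = 0.931709, PV = 3.493910
  t = 1.5000: CF_t = 3.750000, DF = 0.899333, PV = 3.372500
  t = 2.0000: CF_t = 3.750000, DF = 0.868082, PV = 3.255309
  t = 2.5000: CF_t = 3.750000, DF = 0.837917, PV = 3.142190
  t = 3.0000: CF_t = 3.750000, DF = 0.808801, PV = 3.033002
  t = 3.5000: CF_t = 3.750000, DF = 0.780696, PV = 2.927608
  t = 4.0000: CF_t = 3.750000, DF = 0.753567, PV = 2.825877
  t = 4.5000: CF_t = 3.750000, DF = 0.727381, PV = 2.727680
  t = 5.0000: CF_t = 3.750000, DF = 0.702106, PV = 2.632896
  t = 5.5000: CF_t = 3.750000, DF = 0.677708, PV = 2.541405
  t = 6.0000: CF_t = 3.750000, DF = 0.654158, PV = 2.453094
  t = 6.5000: CF_t = 3.750000, DF = 0.631427, PV = 2.367851
  t = 7.0000: CF_t = 3.750000, DF = 0.609486, PV = 2.285571
  t = 7.5000: CF_t = 3.750000, DF = 0.588307, PV = 2.206149
  t = 8.0000: CF_t = 3.750000, DF = 0.567863, PV = 2.129488
  t = 8.5000: CF_t = 3.750000, DF = 0.548131, PV = 2.055490
  t = 9.0000: CF_t = 3.750000, DF = 0.529084, PV = 1.984064
  t = 9.5000: CF_t = 3.750000, DF = 0.510699, PV = 1.915120
  t = 10.0000: CF_t = 103.750000, DF = 0.492952, PV = 51.143800
Price P = sum_t PV_t = 102.112699
First compute Macaulay numerator sum_t t * PV_t:
  t * PV_t at t = 0.5000: 1.809846
  t * PV_t at t = 1.0000: 3.493910
  t * PV_t at t = 1.5000: 5.058751
  t * PV_t at t = 2.0000: 6.510618
  t * PV_t at t = 2.5000: 7.855476
  t * PV_t at t = 3.0000: 9.099007
  t * PV_t at t = 3.5000: 10.246629
  t * PV_t at t = 4.0000: 11.303507
  t * PV_t at t = 4.5000: 12.274561
  t * PV_t at t = 5.0000: 13.164480
  t * PV_t at t = 5.5000: 13.977730
  t * PV_t at t = 6.0000: 14.718564
  t * PV_t at t = 6.5000: 15.391034
  t * PV_t at t = 7.0000: 15.998996
  t * PV_t at t = 7.5000: 16.546121
  t * PV_t at t = 8.0000: 17.035903
  t * PV_t at t = 8.5000: 17.471667
  t * PV_t at t = 9.0000: 17.856576
  t * PV_t at t = 9.5000: 18.193637
  t * PV_t at t = 10.0000: 511.438005
Macaulay duration D = 739.445020 / 102.112699 = 7.241460
Modified duration = D / (1 + y/m) = 7.241460 / (1 + 0.036000) = 6.989826


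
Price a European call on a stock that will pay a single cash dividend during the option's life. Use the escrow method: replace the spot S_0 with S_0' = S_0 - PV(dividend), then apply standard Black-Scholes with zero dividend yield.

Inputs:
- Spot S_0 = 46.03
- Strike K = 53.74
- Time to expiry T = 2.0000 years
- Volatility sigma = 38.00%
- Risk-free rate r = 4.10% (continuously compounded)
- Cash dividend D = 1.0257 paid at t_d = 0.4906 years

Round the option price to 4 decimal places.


Answer: Price = 7.9228

Derivation:
PV(D) = D * exp(-r * t_d) = 1.0257 * 0.98008635 = 1.00527457
S_0' = S_0 - PV(D) = 46.0300 - 1.00527457 = 45.02472543
d1 = (ln(S_0'/K) + (r + sigma^2/2)*T) / (sigma*sqrt(T)) = 0.09202472
d2 = d1 - sigma*sqrt(T) = -0.44537644
exp(-rT) = 0.92127196
N(d1) = 0.53666080; N(d2) = 0.32802387
C = S_0' * N(d1) - K * exp(-rT) * N(d2) = 45.02472543 * 0.53666080 - 53.7400 * 0.92127196 * 0.32802387 = 7.9228


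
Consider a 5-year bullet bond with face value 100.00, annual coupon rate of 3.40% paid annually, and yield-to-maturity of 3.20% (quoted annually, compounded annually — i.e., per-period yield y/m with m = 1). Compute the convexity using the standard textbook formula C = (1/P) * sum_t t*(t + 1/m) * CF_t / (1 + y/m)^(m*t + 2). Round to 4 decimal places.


Answer: Convexity = 25.8001

Derivation:
Coupon per period c = face * coupon_rate / m = 3.400000
Periods per year m = 1; per-period yield y/m = 0.032000
Number of cashflows N = 5
Cashflows (t years, CF_t, discount factor 1/(1+y/m)^(m*t), PV):
  t = 1.0000: CF_t = 3.400000, DF = 0.968992, PV = 3.294574
  t = 2.0000: CF_t = 3.400000, DF = 0.938946, PV = 3.192416
  t = 3.0000: CF_t = 3.400000, DF = 0.909831, PV = 3.093427
  t = 4.0000: CF_t = 3.400000, DF = 0.881620, PV = 2.997506
  t = 5.0000: CF_t = 103.400000, DF = 0.854283, PV = 88.332811
Price P = sum_t PV_t = 100.910734
Convexity numerator sum_t t*(t + 1/m) * CF_t / (1+y/m)^(m*t + 2):
  t = 1.0000: term = 6.186853
  t = 2.0000: term = 17.985039
  t = 3.0000: term = 34.854726
  t = 4.0000: term = 56.289933
  t = 5.0000: term = 2488.192132
Convexity = (1/P) * sum = 2603.508683 / 100.910734 = 25.800116
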